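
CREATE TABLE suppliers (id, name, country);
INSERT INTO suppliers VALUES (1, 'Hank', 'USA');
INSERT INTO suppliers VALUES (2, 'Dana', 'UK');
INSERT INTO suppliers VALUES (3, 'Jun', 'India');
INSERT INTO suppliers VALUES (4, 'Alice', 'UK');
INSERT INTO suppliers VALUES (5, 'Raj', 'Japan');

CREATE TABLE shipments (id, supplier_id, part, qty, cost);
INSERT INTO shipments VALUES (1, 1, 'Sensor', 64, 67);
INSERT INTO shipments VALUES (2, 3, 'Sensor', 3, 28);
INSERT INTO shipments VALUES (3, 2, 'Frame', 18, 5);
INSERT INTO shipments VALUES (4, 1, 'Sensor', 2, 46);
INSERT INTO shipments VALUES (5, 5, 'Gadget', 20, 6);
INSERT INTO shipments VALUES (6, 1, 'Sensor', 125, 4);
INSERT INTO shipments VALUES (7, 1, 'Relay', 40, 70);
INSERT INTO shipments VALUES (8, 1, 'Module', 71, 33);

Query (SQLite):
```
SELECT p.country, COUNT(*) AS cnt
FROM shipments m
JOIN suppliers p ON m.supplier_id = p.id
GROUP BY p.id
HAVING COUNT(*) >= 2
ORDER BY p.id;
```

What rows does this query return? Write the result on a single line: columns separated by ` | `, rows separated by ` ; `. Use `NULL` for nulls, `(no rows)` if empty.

USA | 5

Join each shipments row to its suppliers via supplier_id.
Group joined rows by suppliers.id; compute COUNT(*) per group.
HAVING: keep groups with count ≥ 2.
  1: ids {1, 4, 6, 7, 8} → COUNT(*)=5
  2: ids {3} → COUNT(*)=1
  3: ids {2} → COUNT(*)=1
  5: ids {5} → COUNT(*)=1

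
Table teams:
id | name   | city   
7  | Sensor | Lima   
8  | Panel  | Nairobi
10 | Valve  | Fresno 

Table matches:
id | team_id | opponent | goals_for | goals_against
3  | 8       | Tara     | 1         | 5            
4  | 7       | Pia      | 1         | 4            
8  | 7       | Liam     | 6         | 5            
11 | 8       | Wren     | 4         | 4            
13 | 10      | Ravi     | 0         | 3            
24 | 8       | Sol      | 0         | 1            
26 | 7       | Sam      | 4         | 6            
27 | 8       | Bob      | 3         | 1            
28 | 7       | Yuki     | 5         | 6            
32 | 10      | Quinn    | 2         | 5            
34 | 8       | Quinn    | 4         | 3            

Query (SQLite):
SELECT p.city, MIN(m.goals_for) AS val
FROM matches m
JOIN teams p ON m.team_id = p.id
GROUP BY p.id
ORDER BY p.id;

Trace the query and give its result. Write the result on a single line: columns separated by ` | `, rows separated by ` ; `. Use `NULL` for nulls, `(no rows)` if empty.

Lima | 1 ; Nairobi | 0 ; Fresno | 0

Join each matches row to its teams via team_id.
Group joined rows by teams.id; compute MIN(m.goals_for) per group.
  7: ids {4, 8, 26, 28} → MIN(m.goals_for)=1
  8: ids {3, 11, 24, 27, 34} → MIN(m.goals_for)=0
  10: ids {13, 32} → MIN(m.goals_for)=0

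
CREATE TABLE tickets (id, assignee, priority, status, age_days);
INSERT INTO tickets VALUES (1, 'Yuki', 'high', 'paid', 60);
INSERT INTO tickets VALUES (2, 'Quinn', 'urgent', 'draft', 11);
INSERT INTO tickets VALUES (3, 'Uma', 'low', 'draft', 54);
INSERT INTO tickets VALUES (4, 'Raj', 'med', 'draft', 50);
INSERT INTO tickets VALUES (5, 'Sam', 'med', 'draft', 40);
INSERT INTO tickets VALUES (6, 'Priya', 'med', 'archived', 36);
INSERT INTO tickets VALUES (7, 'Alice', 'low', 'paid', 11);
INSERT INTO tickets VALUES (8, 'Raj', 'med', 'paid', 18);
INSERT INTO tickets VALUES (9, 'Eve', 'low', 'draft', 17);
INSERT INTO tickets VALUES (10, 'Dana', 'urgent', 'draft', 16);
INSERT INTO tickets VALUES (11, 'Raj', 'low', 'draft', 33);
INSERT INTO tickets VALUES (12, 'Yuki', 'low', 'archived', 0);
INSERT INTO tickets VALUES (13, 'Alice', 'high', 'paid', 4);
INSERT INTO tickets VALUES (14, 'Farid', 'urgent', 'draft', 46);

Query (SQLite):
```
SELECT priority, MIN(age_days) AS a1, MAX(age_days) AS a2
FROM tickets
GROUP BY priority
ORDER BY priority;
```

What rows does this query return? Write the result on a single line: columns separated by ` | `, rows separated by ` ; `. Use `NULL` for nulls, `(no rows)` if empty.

high | 4 | 60 ; low | 0 | 54 ; med | 18 | 50 ; urgent | 11 | 46

Group tickets by priority.
Per group compute: MIN(age_days), MAX(age_days).
  high: ids {1, 13} → MIN(age_days)=4, MAX(age_days)=60
  low: ids {3, 7, 9, 11, 12} → MIN(age_days)=0, MAX(age_days)=54
  med: ids {4, 5, 6, 8} → MIN(age_days)=18, MAX(age_days)=50
  urgent: ids {2, 10, 14} → MIN(age_days)=11, MAX(age_days)=46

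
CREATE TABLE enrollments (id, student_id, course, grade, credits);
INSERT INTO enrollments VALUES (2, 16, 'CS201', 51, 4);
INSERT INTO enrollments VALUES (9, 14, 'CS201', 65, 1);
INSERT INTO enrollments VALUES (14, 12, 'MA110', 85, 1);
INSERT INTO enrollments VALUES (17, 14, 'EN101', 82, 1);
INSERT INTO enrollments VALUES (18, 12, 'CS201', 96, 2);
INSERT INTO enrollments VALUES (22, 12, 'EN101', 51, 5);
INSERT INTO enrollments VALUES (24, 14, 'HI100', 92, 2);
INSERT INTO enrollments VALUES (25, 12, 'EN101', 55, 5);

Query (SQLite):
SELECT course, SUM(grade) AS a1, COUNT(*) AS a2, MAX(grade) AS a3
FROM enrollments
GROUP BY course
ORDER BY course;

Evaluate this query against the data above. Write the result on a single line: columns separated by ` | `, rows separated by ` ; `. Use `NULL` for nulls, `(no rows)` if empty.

Group enrollments by course.
Per group compute: SUM(grade), COUNT(*), MAX(grade).
  CS201: ids {2, 9, 18} → SUM(grade)=212, COUNT(*)=3, MAX(grade)=96
  EN101: ids {17, 22, 25} → SUM(grade)=188, COUNT(*)=3, MAX(grade)=82
  HI100: ids {24} → SUM(grade)=92, COUNT(*)=1, MAX(grade)=92
  MA110: ids {14} → SUM(grade)=85, COUNT(*)=1, MAX(grade)=85

CS201 | 212 | 3 | 96 ; EN101 | 188 | 3 | 82 ; HI100 | 92 | 1 | 92 ; MA110 | 85 | 1 | 85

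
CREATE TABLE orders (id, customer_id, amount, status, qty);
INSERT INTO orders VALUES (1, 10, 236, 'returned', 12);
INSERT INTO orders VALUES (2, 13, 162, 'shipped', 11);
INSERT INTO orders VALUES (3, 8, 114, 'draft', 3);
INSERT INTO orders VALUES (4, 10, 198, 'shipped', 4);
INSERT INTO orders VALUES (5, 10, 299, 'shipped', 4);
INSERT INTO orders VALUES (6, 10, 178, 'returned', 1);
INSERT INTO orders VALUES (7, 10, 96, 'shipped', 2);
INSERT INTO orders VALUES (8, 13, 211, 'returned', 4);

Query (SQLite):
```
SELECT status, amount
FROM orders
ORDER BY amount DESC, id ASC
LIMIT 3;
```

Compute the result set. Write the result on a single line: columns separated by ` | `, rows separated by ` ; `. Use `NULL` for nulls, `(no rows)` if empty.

Sort by amount desc, tiebreak id asc: (299, id=5), (236, id=1), (211, id=8), (198, id=4), (178, id=6), (162, id=2) …. Take first 3.

shipped | 299 ; returned | 236 ; returned | 211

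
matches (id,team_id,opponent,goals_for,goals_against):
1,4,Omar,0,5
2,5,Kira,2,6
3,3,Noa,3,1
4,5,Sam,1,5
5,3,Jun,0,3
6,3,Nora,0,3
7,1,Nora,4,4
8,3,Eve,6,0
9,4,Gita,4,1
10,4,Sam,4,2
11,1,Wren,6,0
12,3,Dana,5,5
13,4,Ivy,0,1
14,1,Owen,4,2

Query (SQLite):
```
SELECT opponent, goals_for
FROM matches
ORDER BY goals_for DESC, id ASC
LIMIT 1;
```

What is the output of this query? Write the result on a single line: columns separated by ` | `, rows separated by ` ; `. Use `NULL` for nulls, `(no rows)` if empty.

Eve | 6

Sort by goals_for desc, tiebreak id asc: (6, id=8), (6, id=11), (5, id=12), (4, id=7) …. Take first 1.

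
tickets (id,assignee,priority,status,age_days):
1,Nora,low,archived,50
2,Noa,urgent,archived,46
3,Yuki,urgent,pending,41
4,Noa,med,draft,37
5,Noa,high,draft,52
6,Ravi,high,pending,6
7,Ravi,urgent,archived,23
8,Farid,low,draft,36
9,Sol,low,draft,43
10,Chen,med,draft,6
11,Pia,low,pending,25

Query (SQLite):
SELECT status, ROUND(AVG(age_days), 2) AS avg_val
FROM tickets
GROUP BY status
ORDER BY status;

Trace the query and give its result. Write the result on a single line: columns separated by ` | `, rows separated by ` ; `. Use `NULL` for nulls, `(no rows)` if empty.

archived | 39.67 ; draft | 34.8 ; pending | 24

Partition tickets by status; compute ROUND(AVG(age_days), 2) within each group.
  archived: ids {1, 2, 7} → ROUND(AVG(age_days), 2)=39.67
  draft: ids {4, 5, 8, 9, 10} → ROUND(AVG(age_days), 2)=34.8
  pending: ids {3, 6, 11} → ROUND(AVG(age_days), 2)=24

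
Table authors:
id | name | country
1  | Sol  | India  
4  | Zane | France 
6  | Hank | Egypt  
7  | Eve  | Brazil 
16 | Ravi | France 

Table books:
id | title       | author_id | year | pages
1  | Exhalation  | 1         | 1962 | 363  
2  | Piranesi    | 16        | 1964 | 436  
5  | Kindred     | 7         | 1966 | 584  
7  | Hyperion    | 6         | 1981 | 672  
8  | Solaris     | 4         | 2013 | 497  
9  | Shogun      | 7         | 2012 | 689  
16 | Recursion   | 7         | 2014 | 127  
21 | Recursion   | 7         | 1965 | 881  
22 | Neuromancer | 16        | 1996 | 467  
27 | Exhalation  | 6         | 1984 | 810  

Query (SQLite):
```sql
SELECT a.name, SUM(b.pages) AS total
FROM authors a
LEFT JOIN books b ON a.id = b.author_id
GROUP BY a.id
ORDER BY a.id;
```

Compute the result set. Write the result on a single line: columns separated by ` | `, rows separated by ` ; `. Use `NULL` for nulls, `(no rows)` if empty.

Sol | 363 ; Zane | 497 ; Hank | 1482 ; Eve | 2281 ; Ravi | 903

LEFT JOIN keeps every authors row; unmatched ones get NULL for books columns.
Group by authors.id and compute SUM(b.pages). SUM over an all-NULL group is NULL.
  1: ids {1} → SUM(b.pages)=363
  4: ids {8} → SUM(b.pages)=497
  6: ids {7, 27} → SUM(b.pages)=1482
  7: ids {5, 9, 16, 21} → SUM(b.pages)=2281
  16: ids {2, 22} → SUM(b.pages)=903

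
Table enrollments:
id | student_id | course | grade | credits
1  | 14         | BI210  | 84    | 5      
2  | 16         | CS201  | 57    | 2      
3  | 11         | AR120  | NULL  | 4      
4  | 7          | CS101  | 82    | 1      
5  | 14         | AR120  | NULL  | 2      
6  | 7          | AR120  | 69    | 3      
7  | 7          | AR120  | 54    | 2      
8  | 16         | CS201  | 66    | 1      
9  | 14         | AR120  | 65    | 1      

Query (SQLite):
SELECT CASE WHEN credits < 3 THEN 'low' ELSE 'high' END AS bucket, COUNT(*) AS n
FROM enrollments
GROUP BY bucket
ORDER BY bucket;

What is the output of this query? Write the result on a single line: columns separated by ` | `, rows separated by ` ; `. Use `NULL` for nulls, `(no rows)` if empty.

Bucket rows by credits < 3 → 'low' else 'high'; count each bucket.

high | 3 ; low | 6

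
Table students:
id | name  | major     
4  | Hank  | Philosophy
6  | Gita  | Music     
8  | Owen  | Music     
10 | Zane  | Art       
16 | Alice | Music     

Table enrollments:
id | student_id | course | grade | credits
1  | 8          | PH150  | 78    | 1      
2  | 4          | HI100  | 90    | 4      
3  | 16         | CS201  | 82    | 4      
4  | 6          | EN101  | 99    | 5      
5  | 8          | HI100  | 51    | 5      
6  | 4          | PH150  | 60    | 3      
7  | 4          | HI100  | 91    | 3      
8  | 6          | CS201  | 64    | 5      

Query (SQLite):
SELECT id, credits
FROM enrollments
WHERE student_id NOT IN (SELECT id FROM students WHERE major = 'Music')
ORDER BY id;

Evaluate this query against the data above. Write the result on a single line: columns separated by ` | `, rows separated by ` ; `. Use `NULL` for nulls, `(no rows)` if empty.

2 | 4 ; 6 | 3 ; 7 | 3

Inner query: students.id where major = 'Music'.
Outer: keep enrollments rows whose student_id is not in that set.
Inner query → {6, 8, 16}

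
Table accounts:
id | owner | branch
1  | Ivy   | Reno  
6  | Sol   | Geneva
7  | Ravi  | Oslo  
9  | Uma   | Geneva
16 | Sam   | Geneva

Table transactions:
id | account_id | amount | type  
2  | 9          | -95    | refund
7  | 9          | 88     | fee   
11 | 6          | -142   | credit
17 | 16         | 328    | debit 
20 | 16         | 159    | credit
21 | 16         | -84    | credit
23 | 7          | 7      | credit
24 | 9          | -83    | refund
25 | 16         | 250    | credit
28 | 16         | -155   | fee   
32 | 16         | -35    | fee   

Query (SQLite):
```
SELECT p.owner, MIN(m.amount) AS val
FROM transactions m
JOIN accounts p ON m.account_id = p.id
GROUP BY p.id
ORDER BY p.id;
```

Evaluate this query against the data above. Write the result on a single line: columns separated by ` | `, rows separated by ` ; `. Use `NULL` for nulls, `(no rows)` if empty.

Join each transactions row to its accounts via account_id.
Group joined rows by accounts.id; compute MIN(m.amount) per group.
  6: ids {11} → MIN(m.amount)=-142
  7: ids {23} → MIN(m.amount)=7
  9: ids {2, 7, 24} → MIN(m.amount)=-95
  16: ids {17, 20, 21, 25, 28, 32} → MIN(m.amount)=-155

Sol | -142 ; Ravi | 7 ; Uma | -95 ; Sam | -155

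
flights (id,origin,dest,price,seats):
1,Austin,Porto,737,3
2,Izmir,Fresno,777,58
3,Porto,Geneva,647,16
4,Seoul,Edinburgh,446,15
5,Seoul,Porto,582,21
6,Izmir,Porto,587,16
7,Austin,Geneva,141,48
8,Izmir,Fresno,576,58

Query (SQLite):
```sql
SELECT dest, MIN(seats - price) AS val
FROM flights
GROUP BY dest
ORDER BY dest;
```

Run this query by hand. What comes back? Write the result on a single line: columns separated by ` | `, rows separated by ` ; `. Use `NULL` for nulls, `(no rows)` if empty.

For each row compute seats - price.
Group by dest; take MIN of the expression per group.
  Edinburgh: ids {4} → MIN(seats - price)=-431
  Fresno: ids {2, 8} → MIN(seats - price)=-719
  Geneva: ids {3, 7} → MIN(seats - price)=-631
  Porto: ids {1, 5, 6} → MIN(seats - price)=-734

Edinburgh | -431 ; Fresno | -719 ; Geneva | -631 ; Porto | -734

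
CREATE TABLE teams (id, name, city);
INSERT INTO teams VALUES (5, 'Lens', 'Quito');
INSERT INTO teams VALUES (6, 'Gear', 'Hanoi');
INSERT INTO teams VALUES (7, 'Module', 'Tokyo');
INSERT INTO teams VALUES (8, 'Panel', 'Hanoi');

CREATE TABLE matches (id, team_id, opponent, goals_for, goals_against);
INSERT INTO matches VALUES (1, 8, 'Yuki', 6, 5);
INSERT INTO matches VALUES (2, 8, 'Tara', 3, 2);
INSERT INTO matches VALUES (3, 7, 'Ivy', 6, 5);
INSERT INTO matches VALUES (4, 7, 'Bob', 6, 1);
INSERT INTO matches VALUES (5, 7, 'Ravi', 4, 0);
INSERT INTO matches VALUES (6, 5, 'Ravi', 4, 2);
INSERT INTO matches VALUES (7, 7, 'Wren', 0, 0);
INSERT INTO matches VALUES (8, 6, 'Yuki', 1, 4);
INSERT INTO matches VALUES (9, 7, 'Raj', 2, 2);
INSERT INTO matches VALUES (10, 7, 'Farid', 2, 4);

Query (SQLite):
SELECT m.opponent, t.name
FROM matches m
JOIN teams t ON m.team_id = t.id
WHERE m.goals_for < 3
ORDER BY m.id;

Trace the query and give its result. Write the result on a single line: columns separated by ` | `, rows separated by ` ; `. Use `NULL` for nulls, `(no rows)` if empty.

Wren | Module ; Yuki | Gear ; Raj | Module ; Farid | Module

Each matches row matches the teams row where team_id = teams.id.
Then keep rows with m.goals_for < 3.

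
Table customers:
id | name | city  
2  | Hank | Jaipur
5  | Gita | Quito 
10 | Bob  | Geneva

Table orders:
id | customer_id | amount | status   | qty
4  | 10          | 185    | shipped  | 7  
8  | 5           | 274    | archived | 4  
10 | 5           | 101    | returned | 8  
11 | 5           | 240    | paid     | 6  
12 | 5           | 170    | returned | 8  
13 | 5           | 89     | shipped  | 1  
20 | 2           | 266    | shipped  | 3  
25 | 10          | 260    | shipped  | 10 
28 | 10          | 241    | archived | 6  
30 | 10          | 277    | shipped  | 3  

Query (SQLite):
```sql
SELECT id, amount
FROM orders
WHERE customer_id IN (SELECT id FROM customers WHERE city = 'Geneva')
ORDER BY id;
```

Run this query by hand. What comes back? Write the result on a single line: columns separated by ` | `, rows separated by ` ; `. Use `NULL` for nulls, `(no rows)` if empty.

Inner query: customers.id where city = 'Geneva'.
Outer: keep orders rows whose customer_id is in that set.
Inner query → {10}

4 | 185 ; 25 | 260 ; 28 | 241 ; 30 | 277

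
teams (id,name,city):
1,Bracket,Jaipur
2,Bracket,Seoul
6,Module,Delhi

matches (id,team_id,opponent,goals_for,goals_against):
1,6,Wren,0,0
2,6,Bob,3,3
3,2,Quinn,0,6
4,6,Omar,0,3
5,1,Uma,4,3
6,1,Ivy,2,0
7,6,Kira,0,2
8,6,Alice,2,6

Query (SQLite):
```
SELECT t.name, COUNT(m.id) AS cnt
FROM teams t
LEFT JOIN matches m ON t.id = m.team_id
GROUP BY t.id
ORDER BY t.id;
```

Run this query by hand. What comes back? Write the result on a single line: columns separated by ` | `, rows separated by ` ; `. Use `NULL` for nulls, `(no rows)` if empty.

Bracket | 2 ; Bracket | 1 ; Module | 5

LEFT JOIN keeps every teams row; unmatched ones get NULL for matches columns.
Group by teams.id and compute COUNT(m.id). COUNT(col) of an all-NULL group is 0.
  1: ids {5, 6} → COUNT(m.id)=2
  2: ids {3} → COUNT(m.id)=1
  6: ids {1, 2, 4, 7, 8} → COUNT(m.id)=5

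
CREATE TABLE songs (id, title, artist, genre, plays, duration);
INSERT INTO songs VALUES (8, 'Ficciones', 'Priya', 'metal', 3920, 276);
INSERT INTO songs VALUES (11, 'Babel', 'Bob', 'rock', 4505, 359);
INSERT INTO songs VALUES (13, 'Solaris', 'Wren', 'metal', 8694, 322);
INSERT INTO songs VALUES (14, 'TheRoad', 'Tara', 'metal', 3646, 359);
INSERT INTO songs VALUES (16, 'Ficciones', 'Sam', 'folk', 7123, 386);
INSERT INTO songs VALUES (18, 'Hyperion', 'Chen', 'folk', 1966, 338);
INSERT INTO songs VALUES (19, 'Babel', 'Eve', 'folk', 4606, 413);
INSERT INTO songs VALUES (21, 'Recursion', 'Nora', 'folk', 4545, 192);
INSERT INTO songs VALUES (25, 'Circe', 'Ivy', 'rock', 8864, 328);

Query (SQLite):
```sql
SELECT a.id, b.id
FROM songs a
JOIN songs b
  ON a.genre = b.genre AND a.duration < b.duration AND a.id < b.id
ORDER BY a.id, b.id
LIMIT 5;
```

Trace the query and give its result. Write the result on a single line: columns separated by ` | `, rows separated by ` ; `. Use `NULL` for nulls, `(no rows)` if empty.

8 | 13 ; 8 | 14 ; 13 | 14 ; 16 | 19 ; 18 | 19

Pairs (a,b) with same genre, a.duration < b.duration, a.id < b.id.
genre groups: folk:{16,18,19,21} metal:{8,13,14} rock:{11,25}
Ordered by (a.id, b.id); first 5.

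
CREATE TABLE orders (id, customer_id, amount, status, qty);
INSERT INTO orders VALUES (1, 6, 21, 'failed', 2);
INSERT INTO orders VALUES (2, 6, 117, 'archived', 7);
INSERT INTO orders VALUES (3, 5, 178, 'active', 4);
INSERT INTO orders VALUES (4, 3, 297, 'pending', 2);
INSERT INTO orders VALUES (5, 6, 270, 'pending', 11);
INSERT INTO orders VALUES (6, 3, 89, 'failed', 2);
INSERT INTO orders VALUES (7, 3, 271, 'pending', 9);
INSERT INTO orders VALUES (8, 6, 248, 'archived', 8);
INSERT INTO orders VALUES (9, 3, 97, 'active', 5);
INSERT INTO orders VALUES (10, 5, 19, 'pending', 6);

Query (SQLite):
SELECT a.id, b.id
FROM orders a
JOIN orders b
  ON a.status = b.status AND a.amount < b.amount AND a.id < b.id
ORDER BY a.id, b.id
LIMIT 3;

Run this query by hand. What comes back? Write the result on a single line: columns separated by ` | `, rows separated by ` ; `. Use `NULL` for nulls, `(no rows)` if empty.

Pairs (a,b) with same status, a.amount < b.amount, a.id < b.id.
status groups: active:{3,9} archived:{2,8} failed:{1,6} pending:{4,5,7,10}
Ordered by (a.id, b.id); first 3.

1 | 6 ; 2 | 8 ; 5 | 7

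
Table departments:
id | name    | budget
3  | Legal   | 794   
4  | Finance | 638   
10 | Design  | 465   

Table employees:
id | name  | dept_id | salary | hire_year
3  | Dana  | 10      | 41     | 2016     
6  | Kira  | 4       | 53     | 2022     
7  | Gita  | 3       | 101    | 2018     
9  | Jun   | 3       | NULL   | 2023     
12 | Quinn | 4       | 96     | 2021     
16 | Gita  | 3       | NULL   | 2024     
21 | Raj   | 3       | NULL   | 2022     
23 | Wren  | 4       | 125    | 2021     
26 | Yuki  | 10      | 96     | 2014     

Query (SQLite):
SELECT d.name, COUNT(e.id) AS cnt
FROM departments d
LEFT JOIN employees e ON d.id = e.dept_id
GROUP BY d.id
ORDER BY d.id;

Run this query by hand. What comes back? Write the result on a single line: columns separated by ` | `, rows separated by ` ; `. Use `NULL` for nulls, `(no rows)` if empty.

Legal | 4 ; Finance | 3 ; Design | 2

LEFT JOIN keeps every departments row; unmatched ones get NULL for employees columns.
Group by departments.id and compute COUNT(e.id). COUNT(col) of an all-NULL group is 0.
  3: ids {7, 9, 16, 21} → COUNT(e.id)=4
  4: ids {6, 12, 23} → COUNT(e.id)=3
  10: ids {3, 26} → COUNT(e.id)=2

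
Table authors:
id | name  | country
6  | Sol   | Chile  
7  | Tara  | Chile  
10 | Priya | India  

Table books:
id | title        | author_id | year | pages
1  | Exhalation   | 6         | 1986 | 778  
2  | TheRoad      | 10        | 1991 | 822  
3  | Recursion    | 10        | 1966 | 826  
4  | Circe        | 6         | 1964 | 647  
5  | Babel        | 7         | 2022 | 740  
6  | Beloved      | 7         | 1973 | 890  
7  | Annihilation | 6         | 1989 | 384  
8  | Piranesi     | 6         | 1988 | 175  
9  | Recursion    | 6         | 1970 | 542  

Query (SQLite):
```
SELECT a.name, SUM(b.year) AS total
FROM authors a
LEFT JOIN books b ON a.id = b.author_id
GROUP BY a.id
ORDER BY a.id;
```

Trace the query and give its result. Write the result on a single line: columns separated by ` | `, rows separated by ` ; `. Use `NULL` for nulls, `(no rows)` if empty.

LEFT JOIN keeps every authors row; unmatched ones get NULL for books columns.
Group by authors.id and compute SUM(b.year). SUM over an all-NULL group is NULL.
  6: ids {1, 4, 7, 8, 9} → SUM(b.year)=9897
  7: ids {5, 6} → SUM(b.year)=3995
  10: ids {2, 3} → SUM(b.year)=3957

Sol | 9897 ; Tara | 3995 ; Priya | 3957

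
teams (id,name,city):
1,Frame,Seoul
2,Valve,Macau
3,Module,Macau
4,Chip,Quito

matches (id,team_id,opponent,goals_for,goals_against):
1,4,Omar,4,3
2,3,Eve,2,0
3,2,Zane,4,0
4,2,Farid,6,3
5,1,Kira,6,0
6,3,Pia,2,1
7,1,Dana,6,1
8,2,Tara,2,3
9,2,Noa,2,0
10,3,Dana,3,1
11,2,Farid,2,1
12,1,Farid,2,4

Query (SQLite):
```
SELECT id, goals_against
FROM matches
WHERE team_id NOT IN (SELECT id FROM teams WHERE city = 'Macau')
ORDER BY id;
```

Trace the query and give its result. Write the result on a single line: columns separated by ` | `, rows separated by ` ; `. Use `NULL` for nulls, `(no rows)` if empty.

1 | 3 ; 5 | 0 ; 7 | 1 ; 12 | 4

Inner query: teams.id where city = 'Macau'.
Outer: keep matches rows whose team_id is not in that set.
Inner query → {2, 3}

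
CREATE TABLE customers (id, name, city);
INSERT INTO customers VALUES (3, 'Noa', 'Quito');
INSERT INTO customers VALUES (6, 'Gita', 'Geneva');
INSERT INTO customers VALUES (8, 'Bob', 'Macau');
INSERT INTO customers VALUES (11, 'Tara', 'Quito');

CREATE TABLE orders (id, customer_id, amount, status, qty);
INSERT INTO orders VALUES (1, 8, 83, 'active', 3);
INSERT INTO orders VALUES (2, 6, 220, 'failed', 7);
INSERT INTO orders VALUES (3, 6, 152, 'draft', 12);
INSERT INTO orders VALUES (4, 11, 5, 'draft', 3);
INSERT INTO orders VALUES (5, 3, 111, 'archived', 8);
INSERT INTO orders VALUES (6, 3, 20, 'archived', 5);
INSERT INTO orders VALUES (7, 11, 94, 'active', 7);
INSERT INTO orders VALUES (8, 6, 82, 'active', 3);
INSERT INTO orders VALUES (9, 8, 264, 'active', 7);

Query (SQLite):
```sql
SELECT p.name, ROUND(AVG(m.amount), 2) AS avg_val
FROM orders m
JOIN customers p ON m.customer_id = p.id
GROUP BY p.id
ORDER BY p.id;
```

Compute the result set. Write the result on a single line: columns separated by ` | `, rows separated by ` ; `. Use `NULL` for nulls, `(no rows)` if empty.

Noa | 65.5 ; Gita | 151.33 ; Bob | 173.5 ; Tara | 49.5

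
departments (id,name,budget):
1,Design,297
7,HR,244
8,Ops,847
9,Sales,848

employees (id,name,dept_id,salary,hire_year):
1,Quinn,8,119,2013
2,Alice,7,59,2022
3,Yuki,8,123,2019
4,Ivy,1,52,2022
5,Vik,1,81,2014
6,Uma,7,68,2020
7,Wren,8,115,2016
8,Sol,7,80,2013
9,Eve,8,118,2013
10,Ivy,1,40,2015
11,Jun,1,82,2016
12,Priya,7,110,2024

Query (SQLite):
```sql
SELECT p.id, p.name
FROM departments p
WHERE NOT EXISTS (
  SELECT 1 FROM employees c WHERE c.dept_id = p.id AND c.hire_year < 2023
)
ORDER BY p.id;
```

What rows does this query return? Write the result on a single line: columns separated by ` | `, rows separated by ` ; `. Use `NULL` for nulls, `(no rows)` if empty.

For each departments row, check whether any employees with matching dept_id has hire_year < 2023.
Keep rows where that is false.

9 | Sales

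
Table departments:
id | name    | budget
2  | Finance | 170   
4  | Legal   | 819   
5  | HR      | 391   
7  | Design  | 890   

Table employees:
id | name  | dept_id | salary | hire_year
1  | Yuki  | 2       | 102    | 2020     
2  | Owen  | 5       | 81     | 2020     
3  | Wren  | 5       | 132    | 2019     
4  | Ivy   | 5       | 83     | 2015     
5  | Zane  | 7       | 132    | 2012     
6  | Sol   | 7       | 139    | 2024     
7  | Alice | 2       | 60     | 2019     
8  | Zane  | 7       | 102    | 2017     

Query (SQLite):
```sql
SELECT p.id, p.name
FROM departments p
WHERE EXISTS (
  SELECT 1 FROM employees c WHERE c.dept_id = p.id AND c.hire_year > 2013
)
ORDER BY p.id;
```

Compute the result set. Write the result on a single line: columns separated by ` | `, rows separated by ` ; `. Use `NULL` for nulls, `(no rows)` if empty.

2 | Finance ; 5 | HR ; 7 | Design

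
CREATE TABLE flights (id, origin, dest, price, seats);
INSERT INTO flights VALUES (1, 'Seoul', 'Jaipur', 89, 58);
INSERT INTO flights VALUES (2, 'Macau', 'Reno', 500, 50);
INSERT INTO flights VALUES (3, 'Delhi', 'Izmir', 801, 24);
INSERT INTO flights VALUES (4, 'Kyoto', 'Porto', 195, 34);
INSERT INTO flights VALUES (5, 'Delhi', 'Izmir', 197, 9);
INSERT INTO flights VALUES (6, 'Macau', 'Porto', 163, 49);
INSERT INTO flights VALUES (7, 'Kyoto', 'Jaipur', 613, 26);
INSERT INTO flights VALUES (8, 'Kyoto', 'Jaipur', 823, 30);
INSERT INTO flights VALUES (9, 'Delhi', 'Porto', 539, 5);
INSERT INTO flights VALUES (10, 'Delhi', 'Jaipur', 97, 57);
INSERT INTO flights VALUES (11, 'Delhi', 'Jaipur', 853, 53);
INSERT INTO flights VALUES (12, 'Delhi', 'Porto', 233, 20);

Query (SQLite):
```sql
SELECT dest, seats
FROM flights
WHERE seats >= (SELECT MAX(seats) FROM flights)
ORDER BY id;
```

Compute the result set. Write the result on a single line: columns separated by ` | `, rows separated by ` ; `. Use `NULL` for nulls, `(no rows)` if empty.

Jaipur | 58

Scalar subquery: MAX(seats) over all flights rows = 58.
Keep rows where seats >= that value.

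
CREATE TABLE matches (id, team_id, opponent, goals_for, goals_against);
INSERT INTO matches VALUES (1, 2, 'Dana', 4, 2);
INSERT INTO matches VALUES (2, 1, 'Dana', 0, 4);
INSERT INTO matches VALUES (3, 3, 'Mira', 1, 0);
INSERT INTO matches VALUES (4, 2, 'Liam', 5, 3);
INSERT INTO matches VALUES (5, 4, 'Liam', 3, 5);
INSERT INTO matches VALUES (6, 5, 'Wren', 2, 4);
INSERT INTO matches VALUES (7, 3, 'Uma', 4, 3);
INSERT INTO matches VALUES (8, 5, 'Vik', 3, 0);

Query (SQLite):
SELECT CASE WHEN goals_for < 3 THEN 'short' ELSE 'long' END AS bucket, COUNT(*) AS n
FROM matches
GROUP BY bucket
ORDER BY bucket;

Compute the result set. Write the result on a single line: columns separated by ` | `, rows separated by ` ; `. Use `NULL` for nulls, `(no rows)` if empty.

long | 5 ; short | 3

Bucket rows by goals_for < 3 → 'short' else 'long'; count each bucket.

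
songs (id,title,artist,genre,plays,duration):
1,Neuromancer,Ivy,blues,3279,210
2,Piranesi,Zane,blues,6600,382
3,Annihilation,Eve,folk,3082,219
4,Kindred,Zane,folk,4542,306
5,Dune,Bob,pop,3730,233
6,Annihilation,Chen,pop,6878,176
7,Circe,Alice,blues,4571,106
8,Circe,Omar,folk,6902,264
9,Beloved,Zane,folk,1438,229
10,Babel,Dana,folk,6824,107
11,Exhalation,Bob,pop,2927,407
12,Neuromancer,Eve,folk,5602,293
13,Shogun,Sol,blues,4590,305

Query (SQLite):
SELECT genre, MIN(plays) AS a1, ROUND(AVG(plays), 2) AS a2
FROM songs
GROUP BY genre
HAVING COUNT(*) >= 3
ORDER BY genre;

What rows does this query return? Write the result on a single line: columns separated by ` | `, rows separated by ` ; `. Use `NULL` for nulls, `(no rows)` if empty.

Group songs by genre.
Per group compute: MIN(plays), ROUND(AVG(plays), 2).
HAVING: drop groups with fewer than 3 rows.
  blues: ids {1, 2, 7, 13} → MIN(plays)=3279, ROUND(AVG(plays), 2)=4760
  folk: ids {3, 4, 8, 9, 10, 12} → MIN(plays)=1438, ROUND(AVG(plays), 2)=4731.67
  pop: ids {5, 6, 11} → MIN(plays)=2927, ROUND(AVG(plays), 2)=4511.67

blues | 3279 | 4760 ; folk | 1438 | 4731.67 ; pop | 2927 | 4511.67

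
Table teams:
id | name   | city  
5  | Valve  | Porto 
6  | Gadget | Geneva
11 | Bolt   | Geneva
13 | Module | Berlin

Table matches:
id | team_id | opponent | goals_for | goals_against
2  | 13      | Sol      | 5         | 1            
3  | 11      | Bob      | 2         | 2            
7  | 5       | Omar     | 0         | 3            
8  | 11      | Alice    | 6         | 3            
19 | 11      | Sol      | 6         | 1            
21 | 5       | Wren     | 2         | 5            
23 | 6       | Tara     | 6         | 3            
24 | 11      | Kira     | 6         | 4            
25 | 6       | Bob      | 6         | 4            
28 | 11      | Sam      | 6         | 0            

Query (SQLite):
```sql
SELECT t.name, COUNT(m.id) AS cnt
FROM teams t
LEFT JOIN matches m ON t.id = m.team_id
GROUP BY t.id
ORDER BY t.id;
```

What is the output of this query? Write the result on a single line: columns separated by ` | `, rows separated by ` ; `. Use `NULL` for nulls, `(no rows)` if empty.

Valve | 2 ; Gadget | 2 ; Bolt | 5 ; Module | 1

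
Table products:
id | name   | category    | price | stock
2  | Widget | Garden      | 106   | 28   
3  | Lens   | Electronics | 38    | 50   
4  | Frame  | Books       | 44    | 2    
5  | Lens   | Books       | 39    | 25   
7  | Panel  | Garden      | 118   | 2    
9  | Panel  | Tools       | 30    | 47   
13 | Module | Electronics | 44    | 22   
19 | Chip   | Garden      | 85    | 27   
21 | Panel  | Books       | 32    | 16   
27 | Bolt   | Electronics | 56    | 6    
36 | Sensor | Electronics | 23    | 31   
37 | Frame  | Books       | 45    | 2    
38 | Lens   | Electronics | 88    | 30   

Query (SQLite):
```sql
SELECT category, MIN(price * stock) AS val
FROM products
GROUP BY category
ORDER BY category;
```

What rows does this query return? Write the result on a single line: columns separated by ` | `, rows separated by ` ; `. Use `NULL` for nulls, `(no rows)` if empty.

Books | 88 ; Electronics | 336 ; Garden | 236 ; Tools | 1410

For each row compute price * stock.
Group by category; take MIN of the expression per group.
  Books: ids {4, 5, 21, 37} → MIN(price * stock)=88
  Electronics: ids {3, 13, 27, 36, 38} → MIN(price * stock)=336
  Garden: ids {2, 7, 19} → MIN(price * stock)=236
  Tools: ids {9} → MIN(price * stock)=1410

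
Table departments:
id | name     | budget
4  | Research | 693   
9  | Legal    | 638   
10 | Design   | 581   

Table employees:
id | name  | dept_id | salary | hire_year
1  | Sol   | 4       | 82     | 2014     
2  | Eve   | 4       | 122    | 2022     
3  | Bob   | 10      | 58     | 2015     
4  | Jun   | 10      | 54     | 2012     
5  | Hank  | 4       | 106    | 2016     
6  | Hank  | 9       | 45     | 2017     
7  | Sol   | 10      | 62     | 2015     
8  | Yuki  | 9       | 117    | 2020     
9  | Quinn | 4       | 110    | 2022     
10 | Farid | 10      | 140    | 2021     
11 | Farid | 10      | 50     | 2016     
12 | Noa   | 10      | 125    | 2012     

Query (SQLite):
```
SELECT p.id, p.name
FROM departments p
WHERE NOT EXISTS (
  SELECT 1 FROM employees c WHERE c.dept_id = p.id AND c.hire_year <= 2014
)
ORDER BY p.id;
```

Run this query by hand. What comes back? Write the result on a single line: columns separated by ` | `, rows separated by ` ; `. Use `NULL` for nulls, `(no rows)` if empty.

9 | Legal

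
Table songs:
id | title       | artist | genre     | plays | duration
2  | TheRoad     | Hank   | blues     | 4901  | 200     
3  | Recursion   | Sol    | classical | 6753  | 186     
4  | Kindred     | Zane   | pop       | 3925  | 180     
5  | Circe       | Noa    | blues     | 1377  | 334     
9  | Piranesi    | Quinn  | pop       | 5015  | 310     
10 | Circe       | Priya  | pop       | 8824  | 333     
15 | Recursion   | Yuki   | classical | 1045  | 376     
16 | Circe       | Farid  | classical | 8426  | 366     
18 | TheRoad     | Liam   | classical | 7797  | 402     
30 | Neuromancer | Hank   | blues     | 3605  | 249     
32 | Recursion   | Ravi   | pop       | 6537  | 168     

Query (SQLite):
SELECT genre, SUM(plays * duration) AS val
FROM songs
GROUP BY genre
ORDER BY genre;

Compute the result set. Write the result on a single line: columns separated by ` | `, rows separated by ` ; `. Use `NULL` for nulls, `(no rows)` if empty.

For each row compute plays * duration.
Group by genre; take SUM of the expression per group.
  blues: ids {2, 5, 30} → SUM(plays * duration)=2337763
  classical: ids {3, 15, 16, 18} → SUM(plays * duration)=7867288
  pop: ids {4, 9, 10, 32} → SUM(plays * duration)=6297758

blues | 2337763 ; classical | 7867288 ; pop | 6297758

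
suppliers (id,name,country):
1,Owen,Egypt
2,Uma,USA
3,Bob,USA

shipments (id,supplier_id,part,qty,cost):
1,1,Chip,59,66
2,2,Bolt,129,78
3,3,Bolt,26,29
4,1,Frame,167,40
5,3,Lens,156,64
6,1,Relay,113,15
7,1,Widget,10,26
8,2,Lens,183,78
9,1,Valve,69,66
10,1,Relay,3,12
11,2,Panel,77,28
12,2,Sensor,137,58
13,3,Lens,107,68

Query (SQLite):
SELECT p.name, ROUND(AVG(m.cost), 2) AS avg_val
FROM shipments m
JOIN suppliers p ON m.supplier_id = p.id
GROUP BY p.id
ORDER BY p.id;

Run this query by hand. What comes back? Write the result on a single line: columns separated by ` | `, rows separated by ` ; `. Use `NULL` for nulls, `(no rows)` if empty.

Join each shipments row to its suppliers via supplier_id.
Group joined rows by suppliers.id; compute ROUND(AVG(m.cost), 2) per group.
  1: ids {1, 4, 6, 7, 9, 10} → ROUND(AVG(m.cost), 2)=37.5
  2: ids {2, 8, 11, 12} → ROUND(AVG(m.cost), 2)=60.5
  3: ids {3, 5, 13} → ROUND(AVG(m.cost), 2)=53.67

Owen | 37.5 ; Uma | 60.5 ; Bob | 53.67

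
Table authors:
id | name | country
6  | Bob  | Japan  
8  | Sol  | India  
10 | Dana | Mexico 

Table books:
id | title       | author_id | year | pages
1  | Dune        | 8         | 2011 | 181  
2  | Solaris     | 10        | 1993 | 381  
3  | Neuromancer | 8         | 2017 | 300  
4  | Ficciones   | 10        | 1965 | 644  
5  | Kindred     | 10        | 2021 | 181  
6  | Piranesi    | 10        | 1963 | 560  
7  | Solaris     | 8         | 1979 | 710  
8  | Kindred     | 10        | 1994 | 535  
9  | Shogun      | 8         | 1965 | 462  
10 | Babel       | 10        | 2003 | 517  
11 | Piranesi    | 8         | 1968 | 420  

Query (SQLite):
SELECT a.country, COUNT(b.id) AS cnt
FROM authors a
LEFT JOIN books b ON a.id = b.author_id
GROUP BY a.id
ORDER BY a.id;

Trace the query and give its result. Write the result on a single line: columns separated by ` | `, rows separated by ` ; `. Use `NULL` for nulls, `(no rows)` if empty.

Japan | 0 ; India | 5 ; Mexico | 6

LEFT JOIN keeps every authors row; unmatched ones get NULL for books columns.
Group by authors.id and compute COUNT(b.id). COUNT(col) of an all-NULL group is 0.
  6: ids {—} → COUNT(b.id)=0
  8: ids {1, 3, 7, 9, 11} → COUNT(b.id)=5
  10: ids {2, 4, 5, 6, 8, 10} → COUNT(b.id)=6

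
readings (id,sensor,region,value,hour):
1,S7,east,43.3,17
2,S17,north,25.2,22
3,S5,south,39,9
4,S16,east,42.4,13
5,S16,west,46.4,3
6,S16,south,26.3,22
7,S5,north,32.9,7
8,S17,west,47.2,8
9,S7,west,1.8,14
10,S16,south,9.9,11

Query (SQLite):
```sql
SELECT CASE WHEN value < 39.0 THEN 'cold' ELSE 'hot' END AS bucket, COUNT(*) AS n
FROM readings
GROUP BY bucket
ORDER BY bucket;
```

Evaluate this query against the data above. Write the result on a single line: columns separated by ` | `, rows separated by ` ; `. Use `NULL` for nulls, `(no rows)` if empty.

cold | 5 ; hot | 5

Bucket rows by value < 39.0 → 'cold' else 'hot'; count each bucket.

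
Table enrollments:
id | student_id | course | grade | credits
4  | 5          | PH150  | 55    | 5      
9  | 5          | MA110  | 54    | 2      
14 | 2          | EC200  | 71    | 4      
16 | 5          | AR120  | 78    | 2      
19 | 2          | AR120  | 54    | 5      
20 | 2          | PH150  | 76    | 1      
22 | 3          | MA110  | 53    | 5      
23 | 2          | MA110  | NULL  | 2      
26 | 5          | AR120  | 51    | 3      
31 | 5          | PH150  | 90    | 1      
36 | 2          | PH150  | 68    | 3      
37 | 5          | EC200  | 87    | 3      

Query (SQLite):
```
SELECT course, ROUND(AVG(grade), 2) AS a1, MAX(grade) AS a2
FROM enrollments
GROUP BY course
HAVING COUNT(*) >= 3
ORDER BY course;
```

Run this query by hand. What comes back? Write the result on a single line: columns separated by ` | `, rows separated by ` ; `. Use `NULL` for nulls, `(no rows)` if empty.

Group enrollments by course.
Per group compute: ROUND(AVG(grade), 2), MAX(grade).
HAVING: drop groups with fewer than 3 rows.
  AR120: ids {16, 19, 26} → ROUND(AVG(grade), 2)=61, MAX(grade)=78
  EC200: ids {14, 37} → ROUND(AVG(grade), 2)=79, MAX(grade)=87
  MA110: ids {9, 22, 23} → ROUND(AVG(grade), 2)=53.5, MAX(grade)=54
  PH150: ids {4, 20, 31, 36} → ROUND(AVG(grade), 2)=72.25, MAX(grade)=90

AR120 | 61 | 78 ; MA110 | 53.5 | 54 ; PH150 | 72.25 | 90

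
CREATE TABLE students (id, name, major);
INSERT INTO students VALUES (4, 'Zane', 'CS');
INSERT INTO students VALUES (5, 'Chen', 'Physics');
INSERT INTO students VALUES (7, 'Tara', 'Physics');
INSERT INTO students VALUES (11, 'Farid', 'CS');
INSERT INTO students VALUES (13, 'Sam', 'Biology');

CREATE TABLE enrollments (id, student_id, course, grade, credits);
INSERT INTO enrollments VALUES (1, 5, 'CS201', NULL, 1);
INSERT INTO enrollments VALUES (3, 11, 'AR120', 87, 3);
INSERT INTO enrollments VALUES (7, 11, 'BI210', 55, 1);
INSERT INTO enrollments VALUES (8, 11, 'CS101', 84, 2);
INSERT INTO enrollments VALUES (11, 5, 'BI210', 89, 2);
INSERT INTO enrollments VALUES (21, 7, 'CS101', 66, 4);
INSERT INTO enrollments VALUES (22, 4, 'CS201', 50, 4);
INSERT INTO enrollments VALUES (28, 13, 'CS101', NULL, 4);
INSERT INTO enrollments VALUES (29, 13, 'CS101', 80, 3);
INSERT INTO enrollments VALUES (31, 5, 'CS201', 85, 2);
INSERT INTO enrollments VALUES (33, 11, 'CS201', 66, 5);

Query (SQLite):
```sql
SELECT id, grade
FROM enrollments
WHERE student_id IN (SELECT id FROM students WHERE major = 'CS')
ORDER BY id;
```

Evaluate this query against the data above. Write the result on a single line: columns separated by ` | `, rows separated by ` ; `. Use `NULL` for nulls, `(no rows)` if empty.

3 | 87 ; 7 | 55 ; 8 | 84 ; 22 | 50 ; 33 | 66

Inner query: students.id where major = 'CS'.
Outer: keep enrollments rows whose student_id is in that set.
Inner query → {4, 11}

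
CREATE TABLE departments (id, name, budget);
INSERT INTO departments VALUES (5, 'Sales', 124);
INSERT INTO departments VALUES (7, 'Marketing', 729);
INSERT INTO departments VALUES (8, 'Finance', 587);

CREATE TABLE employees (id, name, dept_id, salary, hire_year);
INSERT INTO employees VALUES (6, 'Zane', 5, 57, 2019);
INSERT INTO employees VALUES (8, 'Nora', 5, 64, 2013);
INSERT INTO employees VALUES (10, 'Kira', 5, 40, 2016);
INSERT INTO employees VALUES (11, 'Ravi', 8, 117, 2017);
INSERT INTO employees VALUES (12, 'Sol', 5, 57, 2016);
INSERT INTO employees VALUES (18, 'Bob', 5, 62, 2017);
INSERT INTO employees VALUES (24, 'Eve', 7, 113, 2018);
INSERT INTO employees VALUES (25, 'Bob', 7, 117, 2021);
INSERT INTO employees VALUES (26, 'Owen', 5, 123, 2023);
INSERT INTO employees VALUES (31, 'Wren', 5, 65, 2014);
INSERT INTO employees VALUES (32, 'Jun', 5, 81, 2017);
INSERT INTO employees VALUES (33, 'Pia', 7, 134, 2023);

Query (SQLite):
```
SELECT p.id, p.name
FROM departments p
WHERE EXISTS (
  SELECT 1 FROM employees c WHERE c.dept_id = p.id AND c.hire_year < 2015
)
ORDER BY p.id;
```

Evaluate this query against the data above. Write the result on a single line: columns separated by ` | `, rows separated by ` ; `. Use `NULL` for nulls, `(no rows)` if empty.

5 | Sales

For each departments row, check whether any employees with matching dept_id has hire_year < 2015.
Keep rows where that is true.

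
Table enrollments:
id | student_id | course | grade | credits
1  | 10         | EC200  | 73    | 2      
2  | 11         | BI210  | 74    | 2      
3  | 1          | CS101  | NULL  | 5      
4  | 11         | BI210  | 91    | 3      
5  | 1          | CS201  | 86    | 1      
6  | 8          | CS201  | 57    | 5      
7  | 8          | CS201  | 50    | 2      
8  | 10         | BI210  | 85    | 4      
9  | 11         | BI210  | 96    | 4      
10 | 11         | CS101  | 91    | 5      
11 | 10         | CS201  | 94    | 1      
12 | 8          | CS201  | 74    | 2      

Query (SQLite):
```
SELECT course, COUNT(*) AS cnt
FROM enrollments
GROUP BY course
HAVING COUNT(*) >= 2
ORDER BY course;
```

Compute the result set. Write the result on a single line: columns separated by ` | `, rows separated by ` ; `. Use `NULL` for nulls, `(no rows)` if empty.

Partition enrollments by course; compute COUNT(*) within each group.
HAVING: keep groups with count ≥ 2.
  BI210: ids {2, 4, 8, 9} → COUNT(*)=4
  CS101: ids {3, 10} → COUNT(*)=2
  CS201: ids {5, 6, 7, 11, 12} → COUNT(*)=5
  EC200: ids {1} → COUNT(*)=1

BI210 | 4 ; CS101 | 2 ; CS201 | 5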